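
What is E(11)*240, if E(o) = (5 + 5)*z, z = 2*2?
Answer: 9600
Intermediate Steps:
z = 4
E(o) = 40 (E(o) = (5 + 5)*4 = 10*4 = 40)
E(11)*240 = 40*240 = 9600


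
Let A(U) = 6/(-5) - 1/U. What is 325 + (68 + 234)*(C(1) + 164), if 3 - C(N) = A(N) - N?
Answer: 258627/5 ≈ 51725.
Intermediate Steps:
A(U) = -6/5 - 1/U (A(U) = 6*(-1/5) - 1/U = -6/5 - 1/U)
C(N) = 21/5 + N + 1/N (C(N) = 3 - ((-6/5 - 1/N) - N) = 3 - (-6/5 - N - 1/N) = 3 + (6/5 + N + 1/N) = 21/5 + N + 1/N)
325 + (68 + 234)*(C(1) + 164) = 325 + (68 + 234)*((21/5 + 1 + 1/1) + 164) = 325 + 302*((21/5 + 1 + 1) + 164) = 325 + 302*(31/5 + 164) = 325 + 302*(851/5) = 325 + 257002/5 = 258627/5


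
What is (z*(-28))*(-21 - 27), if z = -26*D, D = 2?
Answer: -69888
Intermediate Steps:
z = -52 (z = -26*2 = -52)
(z*(-28))*(-21 - 27) = (-52*(-28))*(-21 - 27) = 1456*(-48) = -69888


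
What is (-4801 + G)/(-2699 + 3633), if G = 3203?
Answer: -799/467 ≈ -1.7109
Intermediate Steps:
(-4801 + G)/(-2699 + 3633) = (-4801 + 3203)/(-2699 + 3633) = -1598/934 = -1598*1/934 = -799/467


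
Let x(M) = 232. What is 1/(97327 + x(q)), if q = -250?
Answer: 1/97559 ≈ 1.0250e-5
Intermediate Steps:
1/(97327 + x(q)) = 1/(97327 + 232) = 1/97559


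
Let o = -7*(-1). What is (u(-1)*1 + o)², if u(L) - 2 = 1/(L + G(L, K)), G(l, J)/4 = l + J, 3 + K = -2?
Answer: 50176/625 ≈ 80.282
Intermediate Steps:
K = -5 (K = -3 - 2 = -5)
G(l, J) = 4*J + 4*l (G(l, J) = 4*(l + J) = 4*(J + l) = 4*J + 4*l)
u(L) = 2 + 1/(-20 + 5*L) (u(L) = 2 + 1/(L + (4*(-5) + 4*L)) = 2 + 1/(L + (-20 + 4*L)) = 2 + 1/(-20 + 5*L))
o = 7
(u(-1)*1 + o)² = (((-39 + 10*(-1))/(5*(-4 - 1)))*1 + 7)² = (((⅕)*(-39 - 10)/(-5))*1 + 7)² = (((⅕)*(-⅕)*(-49))*1 + 7)² = ((49/25)*1 + 7)² = (49/25 + 7)² = (224/25)² = 50176/625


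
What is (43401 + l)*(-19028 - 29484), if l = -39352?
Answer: -196425088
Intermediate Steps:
(43401 + l)*(-19028 - 29484) = (43401 - 39352)*(-19028 - 29484) = 4049*(-48512) = -196425088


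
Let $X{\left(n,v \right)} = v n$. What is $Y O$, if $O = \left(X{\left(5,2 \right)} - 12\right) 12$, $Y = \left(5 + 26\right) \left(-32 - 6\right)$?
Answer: $28272$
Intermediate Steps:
$X{\left(n,v \right)} = n v$
$Y = -1178$ ($Y = 31 \left(-38\right) = -1178$)
$O = -24$ ($O = \left(5 \cdot 2 - 12\right) 12 = \left(10 - 12\right) 12 = \left(-2\right) 12 = -24$)
$Y O = \left(-1178\right) \left(-24\right) = 28272$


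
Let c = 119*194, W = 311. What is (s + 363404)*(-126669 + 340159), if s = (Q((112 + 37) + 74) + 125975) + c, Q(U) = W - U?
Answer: 109424939970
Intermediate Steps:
c = 23086
Q(U) = 311 - U
s = 149149 (s = ((311 - ((112 + 37) + 74)) + 125975) + 23086 = ((311 - (149 + 74)) + 125975) + 23086 = ((311 - 1*223) + 125975) + 23086 = ((311 - 223) + 125975) + 23086 = (88 + 125975) + 23086 = 126063 + 23086 = 149149)
(s + 363404)*(-126669 + 340159) = (149149 + 363404)*(-126669 + 340159) = 512553*213490 = 109424939970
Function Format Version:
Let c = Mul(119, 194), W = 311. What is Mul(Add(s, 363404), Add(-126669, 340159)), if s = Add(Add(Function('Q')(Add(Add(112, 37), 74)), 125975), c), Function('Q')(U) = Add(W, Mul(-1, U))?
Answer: 109424939970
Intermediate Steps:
c = 23086
Function('Q')(U) = Add(311, Mul(-1, U))
s = 149149 (s = Add(Add(Add(311, Mul(-1, Add(Add(112, 37), 74))), 125975), 23086) = Add(Add(Add(311, Mul(-1, Add(149, 74))), 125975), 23086) = Add(Add(Add(311, Mul(-1, 223)), 125975), 23086) = Add(Add(Add(311, -223), 125975), 23086) = Add(Add(88, 125975), 23086) = Add(126063, 23086) = 149149)
Mul(Add(s, 363404), Add(-126669, 340159)) = Mul(Add(149149, 363404), Add(-126669, 340159)) = Mul(512553, 213490) = 109424939970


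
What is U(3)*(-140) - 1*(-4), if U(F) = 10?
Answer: -1396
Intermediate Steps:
U(3)*(-140) - 1*(-4) = 10*(-140) - 1*(-4) = -1400 + 4 = -1396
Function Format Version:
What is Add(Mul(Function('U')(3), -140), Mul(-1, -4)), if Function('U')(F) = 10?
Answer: -1396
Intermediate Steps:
Add(Mul(Function('U')(3), -140), Mul(-1, -4)) = Add(Mul(10, -140), Mul(-1, -4)) = Add(-1400, 4) = -1396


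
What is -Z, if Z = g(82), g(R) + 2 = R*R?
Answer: -6722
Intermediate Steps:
g(R) = -2 + R² (g(R) = -2 + R*R = -2 + R²)
Z = 6722 (Z = -2 + 82² = -2 + 6724 = 6722)
-Z = -1*6722 = -6722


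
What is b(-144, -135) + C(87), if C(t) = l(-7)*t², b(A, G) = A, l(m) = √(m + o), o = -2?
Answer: -144 + 22707*I ≈ -144.0 + 22707.0*I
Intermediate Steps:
l(m) = √(-2 + m) (l(m) = √(m - 2) = √(-2 + m))
C(t) = 3*I*t² (C(t) = √(-2 - 7)*t² = √(-9)*t² = (3*I)*t² = 3*I*t²)
b(-144, -135) + C(87) = -144 + 3*I*87² = -144 + 3*I*7569 = -144 + 22707*I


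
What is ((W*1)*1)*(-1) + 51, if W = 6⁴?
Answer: -1245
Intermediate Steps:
W = 1296
((W*1)*1)*(-1) + 51 = ((1296*1)*1)*(-1) + 51 = (1296*1)*(-1) + 51 = 1296*(-1) + 51 = -1296 + 51 = -1245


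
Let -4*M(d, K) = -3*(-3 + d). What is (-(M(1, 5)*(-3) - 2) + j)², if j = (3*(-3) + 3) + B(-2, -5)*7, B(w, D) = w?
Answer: 2025/4 ≈ 506.25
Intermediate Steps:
M(d, K) = -9/4 + 3*d/4 (M(d, K) = -(-3)*(-3 + d)/4 = -(9 - 3*d)/4 = -9/4 + 3*d/4)
j = -20 (j = (3*(-3) + 3) - 2*7 = (-9 + 3) - 14 = -6 - 14 = -20)
(-(M(1, 5)*(-3) - 2) + j)² = (-((-9/4 + (¾)*1)*(-3) - 2) - 20)² = (-((-9/4 + ¾)*(-3) - 2) - 20)² = (-(-3/2*(-3) - 2) - 20)² = (-(9/2 - 2) - 20)² = (-1*5/2 - 20)² = (-5/2 - 20)² = (-45/2)² = 2025/4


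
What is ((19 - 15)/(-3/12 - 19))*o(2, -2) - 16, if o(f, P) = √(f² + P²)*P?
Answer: -16 + 64*√2/77 ≈ -14.825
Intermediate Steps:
o(f, P) = P*√(P² + f²) (o(f, P) = √(P² + f²)*P = P*√(P² + f²))
((19 - 15)/(-3/12 - 19))*o(2, -2) - 16 = ((19 - 15)/(-3/12 - 19))*(-2*√((-2)² + 2²)) - 16 = (4/(-3*1/12 - 19))*(-2*√(4 + 4)) - 16 = (4/(-¼ - 19))*(-4*√2) - 16 = (4/(-77/4))*(-4*√2) - 16 = (4*(-4/77))*(-4*√2) - 16 = -(-64)*√2/77 - 16 = 64*√2/77 - 16 = -16 + 64*√2/77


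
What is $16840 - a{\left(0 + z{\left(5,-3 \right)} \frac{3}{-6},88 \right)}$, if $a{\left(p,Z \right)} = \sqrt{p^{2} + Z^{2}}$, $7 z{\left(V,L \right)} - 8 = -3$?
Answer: $16840 - \frac{\sqrt{1517849}}{14} \approx 16752.0$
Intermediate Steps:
$z{\left(V,L \right)} = \frac{5}{7}$ ($z{\left(V,L \right)} = \frac{8}{7} + \frac{1}{7} \left(-3\right) = \frac{8}{7} - \frac{3}{7} = \frac{5}{7}$)
$a{\left(p,Z \right)} = \sqrt{Z^{2} + p^{2}}$
$16840 - a{\left(0 + z{\left(5,-3 \right)} \frac{3}{-6},88 \right)} = 16840 - \sqrt{88^{2} + \left(0 + \frac{5 \frac{3}{-6}}{7}\right)^{2}} = 16840 - \sqrt{7744 + \left(0 + \frac{5 \cdot 3 \left(- \frac{1}{6}\right)}{7}\right)^{2}} = 16840 - \sqrt{7744 + \left(0 + \frac{5}{7} \left(- \frac{1}{2}\right)\right)^{2}} = 16840 - \sqrt{7744 + \left(0 - \frac{5}{14}\right)^{2}} = 16840 - \sqrt{7744 + \left(- \frac{5}{14}\right)^{2}} = 16840 - \sqrt{7744 + \frac{25}{196}} = 16840 - \sqrt{\frac{1517849}{196}} = 16840 - \frac{\sqrt{1517849}}{14}$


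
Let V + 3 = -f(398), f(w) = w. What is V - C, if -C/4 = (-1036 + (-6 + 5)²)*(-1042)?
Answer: 4313479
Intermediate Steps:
C = -4313880 (C = -4*(-1036 + (-6 + 5)²)*(-1042) = -4*(-1036 + (-1)²)*(-1042) = -4*(-1036 + 1)*(-1042) = -(-4140)*(-1042) = -4*1078470 = -4313880)
V = -401 (V = -3 - 1*398 = -3 - 398 = -401)
V - C = -401 - 1*(-4313880) = -401 + 4313880 = 4313479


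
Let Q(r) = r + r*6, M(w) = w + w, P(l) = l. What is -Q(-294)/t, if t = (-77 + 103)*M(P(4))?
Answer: 1029/104 ≈ 9.8942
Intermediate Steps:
M(w) = 2*w
Q(r) = 7*r (Q(r) = r + 6*r = 7*r)
t = 208 (t = (-77 + 103)*(2*4) = 26*8 = 208)
-Q(-294)/t = -7*(-294)/208 = -(-2058)/208 = -1*(-1029/104) = 1029/104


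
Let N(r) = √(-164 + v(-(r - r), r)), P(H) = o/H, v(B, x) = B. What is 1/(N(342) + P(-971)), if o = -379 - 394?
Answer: 750583/155223453 - 1885682*I*√41/155223453 ≈ 0.0048355 - 0.077786*I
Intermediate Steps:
o = -773
P(H) = -773/H
N(r) = 2*I*√41 (N(r) = √(-164 - (r - r)) = √(-164 - 1*0) = √(-164 + 0) = √(-164) = 2*I*√41)
1/(N(342) + P(-971)) = 1/(2*I*√41 - 773/(-971)) = 1/(2*I*√41 - 773*(-1/971)) = 1/(2*I*√41 + 773/971) = 1/(773/971 + 2*I*√41)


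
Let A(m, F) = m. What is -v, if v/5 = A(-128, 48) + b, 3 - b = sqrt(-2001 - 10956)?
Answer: 625 + 5*I*sqrt(12957) ≈ 625.0 + 569.14*I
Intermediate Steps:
b = 3 - I*sqrt(12957) (b = 3 - sqrt(-2001 - 10956) = 3 - sqrt(-12957) = 3 - I*sqrt(12957) ≈ 3.0 - 113.83*I)
v = -625 - 5*I*sqrt(12957) (v = 5*(-128 + (3 - I*sqrt(12957))) = 5*(-125 - I*sqrt(12957)) = -625 - 5*I*sqrt(12957) ≈ -625.0 - 569.14*I)
-v = -(-625 - 5*I*sqrt(12957)) = 625 + 5*I*sqrt(12957)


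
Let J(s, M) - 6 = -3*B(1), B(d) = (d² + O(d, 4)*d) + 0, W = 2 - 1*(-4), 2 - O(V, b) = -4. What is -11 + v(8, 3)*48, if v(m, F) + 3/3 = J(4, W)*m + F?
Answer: -5675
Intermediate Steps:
O(V, b) = 6 (O(V, b) = 2 - 1*(-4) = 2 + 4 = 6)
W = 6 (W = 2 + 4 = 6)
B(d) = d² + 6*d (B(d) = (d² + 6*d) + 0 = d² + 6*d)
J(s, M) = -15 (J(s, M) = 6 - 3*(6 + 1) = 6 - 3*7 = 6 - 21 = -15)
v(m, F) = -1 + F - 15*m (v(m, F) = -1 + (-15*m + F) = -1 + (F - 15*m) = -1 + F - 15*m)
-11 + v(8, 3)*48 = -11 + (-1 + 3 - 15*8)*48 = -11 + (-1 + 3 - 120)*48 = -11 - 118*48 = -11 - 5664 = -5675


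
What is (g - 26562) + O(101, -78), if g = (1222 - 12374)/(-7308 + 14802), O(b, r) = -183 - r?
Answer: -99926825/3747 ≈ -26669.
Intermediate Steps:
g = -5576/3747 (g = -11152/7494 = -11152*1/7494 = -5576/3747 ≈ -1.4881)
(g - 26562) + O(101, -78) = (-5576/3747 - 26562) + (-183 - 1*(-78)) = -99533390/3747 + (-183 + 78) = -99533390/3747 - 105 = -99926825/3747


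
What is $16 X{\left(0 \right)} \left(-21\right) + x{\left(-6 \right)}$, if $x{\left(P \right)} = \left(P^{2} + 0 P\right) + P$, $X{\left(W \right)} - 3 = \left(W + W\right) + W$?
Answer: $-978$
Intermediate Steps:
$X{\left(W \right)} = 3 + 3 W$ ($X{\left(W \right)} = 3 + \left(\left(W + W\right) + W\right) = 3 + \left(2 W + W\right) = 3 + 3 W$)
$x{\left(P \right)} = P + P^{2}$ ($x{\left(P \right)} = \left(P^{2} + 0\right) + P = P^{2} + P = P + P^{2}$)
$16 X{\left(0 \right)} \left(-21\right) + x{\left(-6 \right)} = 16 \left(3 + 3 \cdot 0\right) \left(-21\right) - 6 \left(1 - 6\right) = 16 \left(3 + 0\right) \left(-21\right) - -30 = 16 \cdot 3 \left(-21\right) + 30 = 48 \left(-21\right) + 30 = -1008 + 30 = -978$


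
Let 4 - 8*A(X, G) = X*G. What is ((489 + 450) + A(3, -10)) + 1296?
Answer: 8957/4 ≈ 2239.3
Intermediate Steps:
A(X, G) = 1/2 - G*X/8 (A(X, G) = 1/2 - X*G/8 = 1/2 - G*X/8)
((489 + 450) + A(3, -10)) + 1296 = ((489 + 450) + (1/2 - 1/8*(-10)*3)) + 1296 = (939 + (1/2 + 15/4)) + 1296 = (939 + 17/4) + 1296 = 3773/4 + 1296 = 8957/4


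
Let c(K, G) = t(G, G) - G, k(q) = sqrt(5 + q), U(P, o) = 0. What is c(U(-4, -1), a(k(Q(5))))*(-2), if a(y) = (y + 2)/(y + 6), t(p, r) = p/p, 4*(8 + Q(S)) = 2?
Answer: -96/77 + 8*I*sqrt(10)/77 ≈ -1.2468 + 0.32855*I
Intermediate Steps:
Q(S) = -15/2 (Q(S) = -8 + (1/4)*2 = -8 + 1/2 = -15/2)
t(p, r) = 1
a(y) = (2 + y)/(6 + y)
c(K, G) = 1 - G
c(U(-4, -1), a(k(Q(5))))*(-2) = (1 - (2 + sqrt(5 - 15/2))/(6 + sqrt(5 - 15/2)))*(-2) = (1 - (2 + sqrt(-5/2))/(6 + sqrt(-5/2)))*(-2) = (1 - (2 + I*sqrt(10)/2)/(6 + I*sqrt(10)/2))*(-2) = -2 + 2*(2 + I*sqrt(10)/2)/(6 + I*sqrt(10)/2)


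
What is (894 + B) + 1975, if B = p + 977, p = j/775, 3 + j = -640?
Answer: 2980007/775 ≈ 3845.2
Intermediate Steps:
j = -643 (j = -3 - 640 = -643)
p = -643/775 ≈ -0.82968
B = 756532/775 (B = -643/775 + 977 = 756532/775 ≈ 976.17)
(894 + B) + 1975 = (894 + 756532/775) + 1975 = 1449382/775 + 1975 = 2980007/775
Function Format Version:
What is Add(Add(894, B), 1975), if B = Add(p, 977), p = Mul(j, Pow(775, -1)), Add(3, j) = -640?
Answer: Rational(2980007, 775) ≈ 3845.2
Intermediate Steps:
j = -643 (j = Add(-3, -640) = -643)
p = Rational(-643, 775) (p = Mul(-643, Pow(775, -1)) = Mul(-643, Rational(1, 775)) = Rational(-643, 775) ≈ -0.82968)
B = Rational(756532, 775) (B = Add(Rational(-643, 775), 977) = Rational(756532, 775) ≈ 976.17)
Add(Add(894, B), 1975) = Add(Add(894, Rational(756532, 775)), 1975) = Add(Rational(1449382, 775), 1975) = Rational(2980007, 775)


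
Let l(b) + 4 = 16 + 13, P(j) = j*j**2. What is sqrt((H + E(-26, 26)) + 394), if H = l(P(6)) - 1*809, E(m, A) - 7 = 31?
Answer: 4*I*sqrt(22) ≈ 18.762*I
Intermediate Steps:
E(m, A) = 38 (E(m, A) = 7 + 31 = 38)
P(j) = j**3
l(b) = 25 (l(b) = -4 + (16 + 13) = -4 + 29 = 25)
H = -784 (H = 25 - 1*809 = 25 - 809 = -784)
sqrt((H + E(-26, 26)) + 394) = sqrt((-784 + 38) + 394) = sqrt(-746 + 394) = sqrt(-352) = 4*I*sqrt(22)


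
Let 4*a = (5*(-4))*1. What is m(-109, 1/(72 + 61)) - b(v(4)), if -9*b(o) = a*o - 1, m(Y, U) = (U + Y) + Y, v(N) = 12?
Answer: -269050/1197 ≈ -224.77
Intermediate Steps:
a = -5 (a = ((5*(-4))*1)/4 = (-20*1)/4 = (¼)*(-20) = -5)
m(Y, U) = U + 2*Y
b(o) = ⅑ + 5*o/9 (b(o) = -(-5*o - 1)/9 = -(-1 - 5*o)/9 = ⅑ + 5*o/9)
m(-109, 1/(72 + 61)) - b(v(4)) = (1/(72 + 61) + 2*(-109)) - (⅑ + (5/9)*12) = (1/133 - 218) - (⅑ + 20/3) = (1/133 - 218) - 1*61/9 = -28993/133 - 61/9 = -269050/1197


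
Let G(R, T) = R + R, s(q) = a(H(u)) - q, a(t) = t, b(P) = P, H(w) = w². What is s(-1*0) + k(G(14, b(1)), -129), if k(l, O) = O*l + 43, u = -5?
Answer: -3544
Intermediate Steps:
s(q) = 25 - q (s(q) = (-5)² - q = 25 - q)
G(R, T) = 2*R
k(l, O) = 43 + O*l
s(-1*0) + k(G(14, b(1)), -129) = (25 - (-1)*0) + (43 - 258*14) = (25 - 1*0) + (43 - 129*28) = (25 + 0) + (43 - 3612) = 25 - 3569 = -3544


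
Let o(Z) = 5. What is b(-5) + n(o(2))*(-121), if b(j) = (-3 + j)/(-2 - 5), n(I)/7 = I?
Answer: -29637/7 ≈ -4233.9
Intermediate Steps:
n(I) = 7*I
b(j) = 3/7 - j/7 (b(j) = (-3 + j)/(-7) = (-3 + j)*(-1/7) = 3/7 - j/7)
b(-5) + n(o(2))*(-121) = (3/7 - 1/7*(-5)) + (7*5)*(-121) = (3/7 + 5/7) + 35*(-121) = 8/7 - 4235 = -29637/7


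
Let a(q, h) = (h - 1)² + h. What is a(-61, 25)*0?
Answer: 0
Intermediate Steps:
a(q, h) = h + (-1 + h)² (a(q, h) = (-1 + h)² + h = h + (-1 + h)²)
a(-61, 25)*0 = (25 + (-1 + 25)²)*0 = (25 + 24²)*0 = (25 + 576)*0 = 601*0 = 0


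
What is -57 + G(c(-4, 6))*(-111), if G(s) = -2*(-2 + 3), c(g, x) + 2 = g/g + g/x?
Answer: 165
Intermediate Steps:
c(g, x) = -1 + g/x (c(g, x) = -2 + (g/g + g/x) = -2 + (1 + g/x) = -1 + g/x)
G(s) = -2 (G(s) = -2*1 = -2)
-57 + G(c(-4, 6))*(-111) = -57 - 2*(-111) = -57 + 222 = 165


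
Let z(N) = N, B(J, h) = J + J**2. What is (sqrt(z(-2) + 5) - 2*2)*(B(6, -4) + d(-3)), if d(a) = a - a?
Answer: -168 + 42*sqrt(3) ≈ -95.254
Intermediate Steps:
d(a) = 0
(sqrt(z(-2) + 5) - 2*2)*(B(6, -4) + d(-3)) = (sqrt(-2 + 5) - 2*2)*(6*(1 + 6) + 0) = (sqrt(3) - 4)*(6*7 + 0) = (-4 + sqrt(3))*(42 + 0) = (-4 + sqrt(3))*42 = -168 + 42*sqrt(3)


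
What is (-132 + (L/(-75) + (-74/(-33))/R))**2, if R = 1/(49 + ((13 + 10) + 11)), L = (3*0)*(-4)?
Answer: 3189796/1089 ≈ 2929.1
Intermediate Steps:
L = 0 (L = 0*(-4) = 0)
R = 1/83 (R = 1/(49 + (23 + 11)) = 1/(49 + 34) = 1/83 ≈ 0.012048)
(-132 + (L/(-75) + (-74/(-33))/R))**2 = (-132 + (0/(-75) + (-74/(-33))/(1/83)))**2 = (-132 + (0*(-1/75) - 74*(-1/33)*83))**2 = (-132 + (0 + (74/33)*83))**2 = (-132 + (0 + 6142/33))**2 = (-132 + 6142/33)**2 = (1786/33)**2 = 3189796/1089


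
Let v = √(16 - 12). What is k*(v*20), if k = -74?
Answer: -2960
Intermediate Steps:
v = 2 (v = √4 = 2)
k*(v*20) = -148*20 = -74*40 = -2960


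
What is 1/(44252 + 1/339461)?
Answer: 339461/15021828173 ≈ 2.2598e-5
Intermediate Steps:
1/(44252 + 1/339461) = 1/(15021828173/339461) = 339461/15021828173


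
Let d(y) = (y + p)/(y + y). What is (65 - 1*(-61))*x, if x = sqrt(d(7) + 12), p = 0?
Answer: 315*sqrt(2) ≈ 445.48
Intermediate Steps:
d(y) = 1/2 (d(y) = (y + 0)/(y + y) = y/((2*y)) = y*(1/(2*y)) = 1/2)
x = 5*sqrt(2)/2 (x = sqrt(1/2 + 12) = sqrt(25/2) = 5*sqrt(2)/2 ≈ 3.5355)
(65 - 1*(-61))*x = (65 - 1*(-61))*(5*sqrt(2)/2) = (65 + 61)*(5*sqrt(2)/2) = 126*(5*sqrt(2)/2) = 315*sqrt(2)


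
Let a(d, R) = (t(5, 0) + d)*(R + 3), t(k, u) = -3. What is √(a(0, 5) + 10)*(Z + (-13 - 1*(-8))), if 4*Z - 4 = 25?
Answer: 9*I*√14/4 ≈ 8.4187*I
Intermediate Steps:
Z = 29/4 (Z = 1 + (¼)*25 = 1 + 25/4 = 29/4 ≈ 7.2500)
a(d, R) = (-3 + d)*(3 + R) (a(d, R) = (-3 + d)*(R + 3) = (-3 + d)*(3 + R))
√(a(0, 5) + 10)*(Z + (-13 - 1*(-8))) = √((-9 - 3*5 + 3*0 + 5*0) + 10)*(29/4 + (-13 - 1*(-8))) = √((-9 - 15 + 0 + 0) + 10)*(29/4 + (-13 + 8)) = √(-24 + 10)*(29/4 - 5) = √(-14)*(9/4) = (I*√14)*(9/4) = 9*I*√14/4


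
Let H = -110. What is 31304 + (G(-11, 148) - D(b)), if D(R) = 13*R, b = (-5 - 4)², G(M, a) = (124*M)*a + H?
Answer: -171731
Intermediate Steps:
G(M, a) = -110 + 124*M*a (G(M, a) = (124*M)*a - 110 = 124*M*a - 110 = -110 + 124*M*a)
b = 81 (b = (-9)² = 81)
31304 + (G(-11, 148) - D(b)) = 31304 + ((-110 + 124*(-11)*148) - 13*81) = 31304 + ((-110 - 201872) - 1*1053) = 31304 + (-201982 - 1053) = 31304 - 203035 = -171731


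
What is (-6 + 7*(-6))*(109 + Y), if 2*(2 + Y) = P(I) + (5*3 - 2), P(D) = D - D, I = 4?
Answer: -5448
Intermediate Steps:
P(D) = 0
Y = 9/2 (Y = -2 + (0 + (5*3 - 2))/2 = -2 + (0 + (15 - 2))/2 = -2 + (0 + 13)/2 = -2 + (1/2)*13 = -2 + 13/2 = 9/2 ≈ 4.5000)
(-6 + 7*(-6))*(109 + Y) = (-6 + 7*(-6))*(109 + 9/2) = (-6 - 42)*(227/2) = -48*227/2 = -5448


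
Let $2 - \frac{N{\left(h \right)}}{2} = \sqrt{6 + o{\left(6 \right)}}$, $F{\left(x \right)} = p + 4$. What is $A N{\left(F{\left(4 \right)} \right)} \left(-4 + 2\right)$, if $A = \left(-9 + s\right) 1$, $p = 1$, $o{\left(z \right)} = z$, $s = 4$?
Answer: $40 - 40 \sqrt{3} \approx -29.282$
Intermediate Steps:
$F{\left(x \right)} = 5$ ($F{\left(x \right)} = 1 + 4 = 5$)
$A = -5$ ($A = \left(-9 + 4\right) 1 = \left(-5\right) 1 = -5$)
$N{\left(h \right)} = 4 - 4 \sqrt{3}$ ($N{\left(h \right)} = 4 - 2 \sqrt{6 + 6} = 4 - 2 \sqrt{12} = 4 - 2 \cdot 2 \sqrt{3} = 4 - 4 \sqrt{3}$)
$A N{\left(F{\left(4 \right)} \right)} \left(-4 + 2\right) = - 5 \left(4 - 4 \sqrt{3}\right) \left(-4 + 2\right) = - 5 \left(4 - 4 \sqrt{3}\right) \left(-2\right) = - 5 \left(-8 + 8 \sqrt{3}\right) = 40 - 40 \sqrt{3}$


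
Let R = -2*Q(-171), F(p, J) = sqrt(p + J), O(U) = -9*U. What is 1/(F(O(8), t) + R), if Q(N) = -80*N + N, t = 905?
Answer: -27018/729971491 - 7*sqrt(17)/729971491 ≈ -3.7052e-5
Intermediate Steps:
Q(N) = -79*N
F(p, J) = sqrt(J + p)
R = -27018 (R = -(-158)*(-171) = -2*13509 = -27018)
1/(F(O(8), t) + R) = 1/(sqrt(905 - 9*8) - 27018) = 1/(sqrt(905 - 72) - 27018) = 1/(sqrt(833) - 27018) = 1/(7*sqrt(17) - 27018) = 1/(-27018 + 7*sqrt(17))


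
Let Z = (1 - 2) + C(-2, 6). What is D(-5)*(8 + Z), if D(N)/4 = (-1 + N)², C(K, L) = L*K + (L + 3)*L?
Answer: 7056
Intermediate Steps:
C(K, L) = K*L + L*(3 + L) (C(K, L) = K*L + (3 + L)*L = K*L + L*(3 + L))
D(N) = 4*(-1 + N)²
Z = 41 (Z = (1 - 2) + 6*(3 - 2 + 6) = -1 + 6*7 = -1 + 42 = 41)
D(-5)*(8 + Z) = (4*(-1 - 5)²)*(8 + 41) = (4*(-6)²)*49 = (4*36)*49 = 144*49 = 7056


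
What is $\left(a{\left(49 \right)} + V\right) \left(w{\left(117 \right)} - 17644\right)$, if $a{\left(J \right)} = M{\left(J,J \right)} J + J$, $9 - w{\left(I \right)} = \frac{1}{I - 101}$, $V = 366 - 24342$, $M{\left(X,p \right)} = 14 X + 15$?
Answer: $- \frac{1470340971}{8} \approx -1.8379 \cdot 10^{8}$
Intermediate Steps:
$M{\left(X,p \right)} = 15 + 14 X$
$V = -23976$ ($V = 366 - 24342 = -23976$)
$w{\left(I \right)} = 9 - \frac{1}{-101 + I}$ ($w{\left(I \right)} = 9 - \frac{1}{I - 101} = 9 - \frac{1}{-101 + I}$)
$a{\left(J \right)} = J + J \left(15 + 14 J\right)$ ($a{\left(J \right)} = \left(15 + 14 J\right) J + J = J \left(15 + 14 J\right) + J = J + J \left(15 + 14 J\right)$)
$\left(a{\left(49 \right)} + V\right) \left(w{\left(117 \right)} - 17644\right) = \left(2 \cdot 49 \left(8 + 7 \cdot 49\right) - 23976\right) \left(\frac{-910 + 9 \cdot 117}{-101 + 117} - 17644\right) = \left(2 \cdot 49 \left(8 + 343\right) - 23976\right) \left(\frac{-910 + 1053}{16} - 17644\right) = \left(2 \cdot 49 \cdot 351 - 23976\right) \left(\frac{1}{16} \cdot 143 - 17644\right) = \left(34398 - 23976\right) \left(\frac{143}{16} - 17644\right) = 10422 \left(- \frac{282161}{16}\right) = - \frac{1470340971}{8}$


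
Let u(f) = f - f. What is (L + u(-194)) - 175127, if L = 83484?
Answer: -91643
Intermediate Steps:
u(f) = 0
(L + u(-194)) - 175127 = (83484 + 0) - 175127 = 83484 - 175127 = -91643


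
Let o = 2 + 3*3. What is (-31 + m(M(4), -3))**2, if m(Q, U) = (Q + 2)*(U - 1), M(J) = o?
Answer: 6889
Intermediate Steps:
o = 11 (o = 2 + 9 = 11)
M(J) = 11
m(Q, U) = (-1 + U)*(2 + Q) (m(Q, U) = (2 + Q)*(-1 + U) = (-1 + U)*(2 + Q))
(-31 + m(M(4), -3))**2 = (-31 + (-2 - 1*11 + 2*(-3) + 11*(-3)))**2 = (-31 + (-2 - 11 - 6 - 33))**2 = (-31 - 52)**2 = (-83)**2 = 6889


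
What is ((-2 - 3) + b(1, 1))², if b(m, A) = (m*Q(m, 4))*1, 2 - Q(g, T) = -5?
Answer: 4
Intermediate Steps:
Q(g, T) = 7 (Q(g, T) = 2 - 1*(-5) = 2 + 5 = 7)
b(m, A) = 7*m (b(m, A) = (m*7)*1 = (7*m)*1 = 7*m)
((-2 - 3) + b(1, 1))² = ((-2 - 3) + 7*1)² = (-5 + 7)² = 2² = 4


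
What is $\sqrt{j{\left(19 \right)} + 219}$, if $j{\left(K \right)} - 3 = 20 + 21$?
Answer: $\sqrt{263} \approx 16.217$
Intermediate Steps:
$j{\left(K \right)} = 44$ ($j{\left(K \right)} = 3 + \left(20 + 21\right) = 3 + 41 = 44$)
$\sqrt{j{\left(19 \right)} + 219} = \sqrt{44 + 219} = \sqrt{263}$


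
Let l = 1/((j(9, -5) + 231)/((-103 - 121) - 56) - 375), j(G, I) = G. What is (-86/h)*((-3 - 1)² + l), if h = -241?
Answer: 3619654/634071 ≈ 5.7086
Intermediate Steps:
l = -7/2631 (l = 1/((9 + 231)/((-103 - 121) - 56) - 375) = 1/(240/(-224 - 56) - 375) = 1/(240/(-280) - 375) = 1/(240*(-1/280) - 375) = 1/(-6/7 - 375) = 1/(-2631/7) = -7/2631 ≈ -0.0026606)
(-86/h)*((-3 - 1)² + l) = (-86/(-241))*((-3 - 1)² - 7/2631) = (-86*(-1/241))*((-4)² - 7/2631) = 86*(16 - 7/2631)/241 = (86/241)*(42089/2631) = 3619654/634071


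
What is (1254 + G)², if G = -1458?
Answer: 41616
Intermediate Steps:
(1254 + G)² = (1254 - 1458)² = (-204)² = 41616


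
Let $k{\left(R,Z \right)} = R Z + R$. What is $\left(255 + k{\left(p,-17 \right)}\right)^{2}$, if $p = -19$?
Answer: $312481$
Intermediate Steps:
$k{\left(R,Z \right)} = R + R Z$
$\left(255 + k{\left(p,-17 \right)}\right)^{2} = \left(255 - 19 \left(1 - 17\right)\right)^{2} = \left(255 - -304\right)^{2} = \left(255 + 304\right)^{2} = 559^{2} = 312481$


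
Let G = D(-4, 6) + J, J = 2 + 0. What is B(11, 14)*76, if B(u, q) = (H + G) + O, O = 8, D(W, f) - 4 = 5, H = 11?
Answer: 2280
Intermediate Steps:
D(W, f) = 9 (D(W, f) = 4 + 5 = 9)
J = 2
G = 11 (G = 9 + 2 = 11)
B(u, q) = 30 (B(u, q) = (11 + 11) + 8 = 22 + 8 = 30)
B(11, 14)*76 = 30*76 = 2280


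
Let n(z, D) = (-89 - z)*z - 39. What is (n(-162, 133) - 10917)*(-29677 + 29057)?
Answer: 14124840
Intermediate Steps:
n(z, D) = -39 + z*(-89 - z) (n(z, D) = z*(-89 - z) - 39 = -39 + z*(-89 - z))
(n(-162, 133) - 10917)*(-29677 + 29057) = ((-39 - 1*(-162)² - 89*(-162)) - 10917)*(-29677 + 29057) = ((-39 - 1*26244 + 14418) - 10917)*(-620) = ((-39 - 26244 + 14418) - 10917)*(-620) = (-11865 - 10917)*(-620) = -22782*(-620) = 14124840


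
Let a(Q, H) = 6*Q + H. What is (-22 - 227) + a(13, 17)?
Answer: -154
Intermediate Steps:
a(Q, H) = H + 6*Q
(-22 - 227) + a(13, 17) = (-22 - 227) + (17 + 6*13) = -249 + (17 + 78) = -249 + 95 = -154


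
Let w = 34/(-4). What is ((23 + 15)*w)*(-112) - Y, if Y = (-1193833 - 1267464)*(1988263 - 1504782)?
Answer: 1189990371033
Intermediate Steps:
w = -17/2 (w = 34*(-1/4) = -17/2 ≈ -8.5000)
Y = -1189990334857 (Y = -2461297*483481 = -1189990334857)
((23 + 15)*w)*(-112) - Y = ((23 + 15)*(-17/2))*(-112) - 1*(-1189990334857) = (38*(-17/2))*(-112) + 1189990334857 = -323*(-112) + 1189990334857 = 36176 + 1189990334857 = 1189990371033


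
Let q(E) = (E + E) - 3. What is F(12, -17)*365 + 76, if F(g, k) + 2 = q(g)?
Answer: 7011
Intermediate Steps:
q(E) = -3 + 2*E (q(E) = 2*E - 3 = -3 + 2*E)
F(g, k) = -5 + 2*g (F(g, k) = -2 + (-3 + 2*g) = -5 + 2*g)
F(12, -17)*365 + 76 = (-5 + 2*12)*365 + 76 = (-5 + 24)*365 + 76 = 19*365 + 76 = 6935 + 76 = 7011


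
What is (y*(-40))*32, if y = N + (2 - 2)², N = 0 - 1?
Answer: 1280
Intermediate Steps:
N = -1
y = -1 (y = -1 + (2 - 2)² = -1 + 0² = -1 + 0 = -1)
(y*(-40))*32 = -1*(-40)*32 = 40*32 = 1280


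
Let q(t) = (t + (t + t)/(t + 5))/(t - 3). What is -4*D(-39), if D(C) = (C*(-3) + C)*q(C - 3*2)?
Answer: -2223/8 ≈ -277.88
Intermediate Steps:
q(t) = (t + 2*t/(5 + t))/(-3 + t) (q(t) = (t + (2*t)/(5 + t))/(-3 + t) = (t + 2*t/(5 + t))/(-3 + t))
D(C) = -2*C*(1 + C)*(-6 + C)/(-27 + (-6 + C)**2 + 2*C) (D(C) = (C*(-3) + C)*((C - 3*2)*(7 + (C - 3*2))/(-15 + (C - 3*2)**2 + 2*(C - 3*2))) = (-3*C + C)*((C - 6)*(7 + (C - 6))/(-15 + (C - 6)**2 + 2*(C - 6))) = (-2*C)*((-6 + C)*(7 + (-6 + C))/(-15 + (-6 + C)**2 + 2*(-6 + C))) = (-2*C)*((-6 + C)*(1 + C)/(-15 + (-6 + C)**2 + (-12 + 2*C))) = (-2*C)*((-6 + C)*(1 + C)/(-27 + (-6 + C)**2 + 2*C)) = (-2*C)*((1 + C)*(-6 + C)/(-27 + (-6 + C)**2 + 2*C)) = -2*C*(1 + C)*(-6 + C)/(-27 + (-6 + C)**2 + 2*C))
-4*D(-39) = -8*(-39)*(6 - 1*(-39)**2 + 5*(-39))/(9 + (-39)**2 - 10*(-39)) = -8*(-39)*(6 - 1*1521 - 195)/(9 + 1521 + 390) = -8*(-39)*(6 - 1521 - 195)/1920 = -8*(-39)*(-1710)/1920 = -4*2223/32 = -2223/8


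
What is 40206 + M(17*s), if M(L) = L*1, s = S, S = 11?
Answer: 40393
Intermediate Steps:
s = 11
M(L) = L
40206 + M(17*s) = 40206 + 17*11 = 40206 + 187 = 40393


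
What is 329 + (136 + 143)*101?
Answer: 28508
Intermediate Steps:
329 + (136 + 143)*101 = 329 + 279*101 = 329 + 28179 = 28508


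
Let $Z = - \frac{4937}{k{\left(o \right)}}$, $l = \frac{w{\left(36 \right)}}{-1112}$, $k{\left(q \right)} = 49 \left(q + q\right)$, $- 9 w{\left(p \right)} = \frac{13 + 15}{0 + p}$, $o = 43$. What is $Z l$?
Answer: $- \frac{4937}{54223344} \approx -9.1049 \cdot 10^{-5}$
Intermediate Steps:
$w{\left(p \right)} = - \frac{28}{9 p}$ ($w{\left(p \right)} = - \frac{\left(13 + 15\right) \frac{1}{0 + p}}{9} = - \frac{28 \frac{1}{p}}{9} = - \frac{28}{9 p}$)
$k{\left(q \right)} = 98 q$ ($k{\left(q \right)} = 49 \cdot 2 q = 98 q$)
$l = \frac{7}{90072}$ ($l = \frac{\left(- \frac{28}{9}\right) \frac{1}{36}}{-1112} = \left(- \frac{28}{9}\right) \frac{1}{36} \left(- \frac{1}{1112}\right) = \left(- \frac{7}{81}\right) \left(- \frac{1}{1112}\right) = \frac{7}{90072} \approx 7.7716 \cdot 10^{-5}$)
$Z = - \frac{4937}{4214}$ ($Z = - \frac{4937}{98 \cdot 43} = - \frac{4937}{4214} \approx -1.1716$)
$Z l = \left(- \frac{4937}{4214}\right) \frac{7}{90072} = - \frac{4937}{54223344}$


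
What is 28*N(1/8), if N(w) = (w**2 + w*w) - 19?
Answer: -4249/8 ≈ -531.13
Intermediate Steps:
N(w) = -19 + 2*w**2 (N(w) = (w**2 + w**2) - 19 = 2*w**2 - 19 = -19 + 2*w**2)
28*N(1/8) = 28*(-19 + 2*(1/8)**2) = 28*(-19 + 2*(1/64)) = 28*(-19 + 1/32) = 28*(-607/32) = -4249/8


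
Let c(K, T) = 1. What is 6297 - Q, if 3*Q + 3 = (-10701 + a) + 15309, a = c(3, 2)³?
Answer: 14285/3 ≈ 4761.7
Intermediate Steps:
a = 1 (a = 1³ = 1)
Q = 4606/3 (Q = -1 + ((-10701 + 1) + 15309)/3 = -1 + (-10700 + 15309)/3 = -1 + (⅓)*4609 = -1 + 4609/3 = 4606/3 ≈ 1535.3)
6297 - Q = 6297 - 1*4606/3 = 6297 - 4606/3 = 14285/3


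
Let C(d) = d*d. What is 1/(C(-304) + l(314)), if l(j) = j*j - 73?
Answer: 1/190939 ≈ 5.2373e-6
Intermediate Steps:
l(j) = -73 + j² (l(j) = j² - 73 = -73 + j²)
C(d) = d²
1/(C(-304) + l(314)) = 1/((-304)² + (-73 + 314²)) = 1/(92416 + (-73 + 98596)) = 1/(92416 + 98523) = 1/190939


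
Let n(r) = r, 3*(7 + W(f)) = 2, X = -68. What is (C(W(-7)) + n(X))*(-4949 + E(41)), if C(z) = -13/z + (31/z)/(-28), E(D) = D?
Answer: 42933957/133 ≈ 3.2281e+5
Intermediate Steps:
W(f) = -19/3 (W(f) = -7 + (⅓)*2 = -7 + ⅔ = -19/3)
C(z) = -395/(28*z) (C(z) = -13/z + (31/z)*(-1/28) = -13/z - 31/(28*z) = -395/(28*z))
(C(W(-7)) + n(X))*(-4949 + E(41)) = (-395/(28*(-19/3)) - 68)*(-4949 + 41) = (-395/28*(-3/19) - 68)*(-4908) = (1185/532 - 68)*(-4908) = -34991/532*(-4908) = 42933957/133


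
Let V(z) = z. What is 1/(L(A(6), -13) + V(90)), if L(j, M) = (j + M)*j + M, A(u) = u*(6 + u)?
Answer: 1/4325 ≈ 0.00023121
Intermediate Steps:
L(j, M) = M + j*(M + j) (L(j, M) = (M + j)*j + M = j*(M + j) + M = M + j*(M + j))
1/(L(A(6), -13) + V(90)) = 1/((-13 + (6*(6 + 6))² - 78*(6 + 6)) + 90) = 1/((-13 + (6*12)² - 78*12) + 90) = 1/((-13 + 72² - 13*72) + 90) = 1/((-13 + 5184 - 936) + 90) = 1/(4235 + 90) = 1/4325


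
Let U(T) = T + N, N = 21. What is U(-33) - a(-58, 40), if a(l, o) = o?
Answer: -52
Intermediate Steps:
U(T) = 21 + T (U(T) = T + 21 = 21 + T)
U(-33) - a(-58, 40) = (21 - 33) - 1*40 = -12 - 40 = -52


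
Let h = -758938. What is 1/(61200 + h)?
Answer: -1/697738 ≈ -1.4332e-6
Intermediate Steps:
1/(61200 + h) = 1/(61200 - 758938) = 1/(-697738) = -1/697738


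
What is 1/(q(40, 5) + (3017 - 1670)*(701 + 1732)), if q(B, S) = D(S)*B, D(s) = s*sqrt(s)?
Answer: 3277251/10740373917001 - 200*sqrt(5)/10740373917001 ≈ 3.0509e-7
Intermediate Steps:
D(s) = s**(3/2)
q(B, S) = B*S**(3/2) (q(B, S) = S**(3/2)*B = B*S**(3/2))
1/(q(40, 5) + (3017 - 1670)*(701 + 1732)) = 1/(40*5**(3/2) + (3017 - 1670)*(701 + 1732)) = 1/(40*(5*sqrt(5)) + 1347*2433) = 1/(200*sqrt(5) + 3277251) = 1/(3277251 + 200*sqrt(5))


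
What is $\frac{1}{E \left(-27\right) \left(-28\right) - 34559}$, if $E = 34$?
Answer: $- \frac{1}{8855} \approx -0.00011293$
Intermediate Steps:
$\frac{1}{E \left(-27\right) \left(-28\right) - 34559} = \frac{1}{34 \left(-27\right) \left(-28\right) - 34559} = \frac{1}{\left(-918\right) \left(-28\right) - 34559} = \frac{1}{25704 - 34559} = \frac{1}{-8855} = - \frac{1}{8855}$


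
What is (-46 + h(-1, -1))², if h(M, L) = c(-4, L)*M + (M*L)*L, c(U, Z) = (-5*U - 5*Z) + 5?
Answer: 5929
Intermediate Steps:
c(U, Z) = 5 - 5*U - 5*Z
h(M, L) = M*L² + M*(25 - 5*L) (h(M, L) = (5 - 5*(-4) - 5*L)*M + (M*L)*L = (5 + 20 - 5*L)*M + (L*M)*L = (25 - 5*L)*M + M*L² = M*(25 - 5*L) + M*L² = M*L² + M*(25 - 5*L))
(-46 + h(-1, -1))² = (-46 - (25 + (-1)² - 5*(-1)))² = (-46 - (25 + 1 + 5))² = (-46 - 1*31)² = (-46 - 31)² = (-77)² = 5929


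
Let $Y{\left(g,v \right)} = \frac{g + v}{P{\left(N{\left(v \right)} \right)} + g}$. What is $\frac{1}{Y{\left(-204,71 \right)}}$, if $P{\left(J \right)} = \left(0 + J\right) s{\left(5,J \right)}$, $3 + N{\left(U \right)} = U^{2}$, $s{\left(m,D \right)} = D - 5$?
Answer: $- \frac{25356050}{133} \approx -1.9065 \cdot 10^{5}$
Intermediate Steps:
$s{\left(m,D \right)} = -5 + D$
$N{\left(U \right)} = -3 + U^{2}$
$P{\left(J \right)} = J \left(-5 + J\right)$ ($P{\left(J \right)} = \left(0 + J\right) \left(-5 + J\right) = J \left(-5 + J\right)$)
$Y{\left(g,v \right)} = \frac{g + v}{g + \left(-8 + v^{2}\right) \left(-3 + v^{2}\right)}$ ($Y{\left(g,v \right)} = \frac{g + v}{\left(-3 + v^{2}\right) \left(-5 + \left(-3 + v^{2}\right)\right) + g} = \frac{g + v}{\left(-3 + v^{2}\right) \left(-8 + v^{2}\right) + g} = \frac{g + v}{\left(-8 + v^{2}\right) \left(-3 + v^{2}\right) + g} = \frac{g + v}{g + \left(-8 + v^{2}\right) \left(-3 + v^{2}\right)}$)
$\frac{1}{Y{\left(-204,71 \right)}} = \frac{1}{\frac{1}{-204 + \left(-8 + 71^{2}\right) \left(-3 + 71^{2}\right)} \left(-204 + 71\right)} = \frac{1}{\frac{1}{-204 + \left(-8 + 5041\right) \left(-3 + 5041\right)} \left(-133\right)} = \frac{1}{\frac{1}{-204 + 5033 \cdot 5038} \left(-133\right)} = \frac{1}{\frac{1}{-204 + 25356254} \left(-133\right)} = \frac{1}{\frac{1}{25356050} \left(-133\right)} = \frac{1}{- \frac{133}{25356050}} = - \frac{25356050}{133}$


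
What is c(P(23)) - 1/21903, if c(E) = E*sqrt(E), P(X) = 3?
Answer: -1/21903 + 3*sqrt(3) ≈ 5.1961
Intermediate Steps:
c(E) = E**(3/2)
c(P(23)) - 1/21903 = 3**(3/2) - 1/21903 = 3*sqrt(3) - 1*1/21903 = 3*sqrt(3) - 1/21903 = -1/21903 + 3*sqrt(3)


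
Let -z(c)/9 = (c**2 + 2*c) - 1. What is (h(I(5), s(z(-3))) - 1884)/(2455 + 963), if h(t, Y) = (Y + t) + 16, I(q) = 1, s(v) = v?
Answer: -1885/3418 ≈ -0.55149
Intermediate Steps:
z(c) = 9 - 18*c - 9*c**2 (z(c) = -9*((c**2 + 2*c) - 1) = -9*(-1 + c**2 + 2*c) = 9 - 18*c - 9*c**2)
h(t, Y) = 16 + Y + t
(h(I(5), s(z(-3))) - 1884)/(2455 + 963) = ((16 + (9 - 18*(-3) - 9*(-3)**2) + 1) - 1884)/(2455 + 963) = ((16 + (9 + 54 - 9*9) + 1) - 1884)/3418 = ((16 + (9 + 54 - 81) + 1) - 1884)*(1/3418) = ((16 - 18 + 1) - 1884)*(1/3418) = (-1 - 1884)*(1/3418) = -1885*1/3418 = -1885/3418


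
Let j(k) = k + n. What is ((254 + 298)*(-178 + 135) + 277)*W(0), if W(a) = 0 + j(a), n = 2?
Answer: -46918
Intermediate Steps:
j(k) = 2 + k (j(k) = k + 2 = 2 + k)
W(a) = 2 + a (W(a) = 0 + (2 + a) = 2 + a)
((254 + 298)*(-178 + 135) + 277)*W(0) = ((254 + 298)*(-178 + 135) + 277)*(2 + 0) = (552*(-43) + 277)*2 = (-23736 + 277)*2 = -23459*2 = -46918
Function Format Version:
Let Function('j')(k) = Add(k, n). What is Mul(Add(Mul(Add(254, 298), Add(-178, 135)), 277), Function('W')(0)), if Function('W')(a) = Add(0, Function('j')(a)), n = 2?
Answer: -46918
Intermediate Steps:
Function('j')(k) = Add(2, k) (Function('j')(k) = Add(k, 2) = Add(2, k))
Function('W')(a) = Add(2, a) (Function('W')(a) = Add(0, Add(2, a)) = Add(2, a))
Mul(Add(Mul(Add(254, 298), Add(-178, 135)), 277), Function('W')(0)) = Mul(Add(Mul(Add(254, 298), Add(-178, 135)), 277), Add(2, 0)) = Mul(Add(Mul(552, -43), 277), 2) = Mul(Add(-23736, 277), 2) = Mul(-23459, 2) = -46918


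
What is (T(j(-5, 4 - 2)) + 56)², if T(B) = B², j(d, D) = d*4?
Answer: 207936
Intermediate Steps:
j(d, D) = 4*d
(T(j(-5, 4 - 2)) + 56)² = ((4*(-5))² + 56)² = ((-20)² + 56)² = (400 + 56)² = 456² = 207936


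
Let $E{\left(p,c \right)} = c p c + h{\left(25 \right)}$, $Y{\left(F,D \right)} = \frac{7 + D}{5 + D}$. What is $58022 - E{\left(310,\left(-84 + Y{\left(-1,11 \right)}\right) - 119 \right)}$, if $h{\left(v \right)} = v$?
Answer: $- \frac{402418971}{32} \approx -1.2576 \cdot 10^{7}$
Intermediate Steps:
$Y{\left(F,D \right)} = \frac{7 + D}{5 + D}$
$E{\left(p,c \right)} = 25 + p c^{2}$ ($E{\left(p,c \right)} = c p c + 25 = p c^{2} + 25 = 25 + p c^{2}$)
$58022 - E{\left(310,\left(-84 + Y{\left(-1,11 \right)}\right) - 119 \right)} = 58022 - \left(25 + 310 \left(\left(-84 + \frac{7 + 11}{5 + 11}\right) - 119\right)^{2}\right) = 58022 - \left(25 + 310 \left(\left(-84 + \frac{1}{16} \cdot 18\right) - 119\right)^{2}\right) = 58022 - \left(25 + 310 \left(\left(-84 + \frac{9}{8}\right) - 119\right)^{2}\right) = 58022 - \left(25 + 310 \left(- \frac{663}{8} - 119\right)^{2}\right) = 58022 - \left(25 + 310 \left(- \frac{1615}{8}\right)^{2}\right) = 58022 - \left(25 + 310 \cdot \frac{2608225}{64}\right) = 58022 - \left(25 + \frac{404274875}{32}\right) = 58022 - \frac{404275675}{32} = - \frac{402418971}{32}$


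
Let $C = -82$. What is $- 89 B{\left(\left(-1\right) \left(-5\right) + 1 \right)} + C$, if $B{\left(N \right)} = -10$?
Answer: $808$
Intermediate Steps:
$- 89 B{\left(\left(-1\right) \left(-5\right) + 1 \right)} + C = \left(-89\right) \left(-10\right) - 82 = 890 - 82 = 808$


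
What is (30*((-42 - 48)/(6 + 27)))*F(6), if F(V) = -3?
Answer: 2700/11 ≈ 245.45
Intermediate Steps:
(30*((-42 - 48)/(6 + 27)))*F(6) = (30*((-42 - 48)/(6 + 27)))*(-3) = (30*(-90/33))*(-3) = (30*(-90*1/33))*(-3) = (30*(-30/11))*(-3) = -900/11*(-3) = 2700/11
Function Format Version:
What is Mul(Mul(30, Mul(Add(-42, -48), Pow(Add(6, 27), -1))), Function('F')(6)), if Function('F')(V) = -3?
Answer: Rational(2700, 11) ≈ 245.45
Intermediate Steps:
Mul(Mul(30, Mul(Add(-42, -48), Pow(Add(6, 27), -1))), Function('F')(6)) = Mul(Mul(30, Mul(Add(-42, -48), Pow(Add(6, 27), -1))), -3) = Mul(Mul(30, Mul(-90, Pow(33, -1))), -3) = Mul(Mul(30, Mul(-90, Rational(1, 33))), -3) = Mul(Mul(30, Rational(-30, 11)), -3) = Mul(Rational(-900, 11), -3) = Rational(2700, 11)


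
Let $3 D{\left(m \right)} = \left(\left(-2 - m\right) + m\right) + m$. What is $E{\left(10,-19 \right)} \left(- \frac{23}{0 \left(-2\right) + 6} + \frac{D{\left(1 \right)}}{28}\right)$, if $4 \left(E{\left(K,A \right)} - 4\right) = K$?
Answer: $- \frac{4199}{168} \approx -24.994$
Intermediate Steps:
$E{\left(K,A \right)} = 4 + \frac{K}{4}$
$D{\left(m \right)} = - \frac{2}{3} + \frac{m}{3}$ ($D{\left(m \right)} = \frac{\left(\left(-2 - m\right) + m\right) + m}{3} = \frac{-2 + m}{3} = - \frac{2}{3} + \frac{m}{3}$)
$E{\left(10,-19 \right)} \left(- \frac{23}{0 \left(-2\right) + 6} + \frac{D{\left(1 \right)}}{28}\right) = \left(4 + \frac{1}{4} \cdot 10\right) \left(- \frac{23}{0 \left(-2\right) + 6} + \frac{- \frac{2}{3} + \frac{1}{3} \cdot 1}{28}\right) = \left(4 + \frac{5}{2}\right) \left(- \frac{23}{0 + 6} + \left(- \frac{2}{3} + \frac{1}{3}\right) \frac{1}{28}\right) = \frac{13 \left(- \frac{23}{6} - \frac{1}{84}\right)}{2} = \frac{13}{2} \left(- \frac{323}{84}\right) = - \frac{4199}{168}$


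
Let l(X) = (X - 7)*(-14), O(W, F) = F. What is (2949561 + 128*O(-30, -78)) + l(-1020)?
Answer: 2953955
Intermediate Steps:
l(X) = 98 - 14*X (l(X) = (-7 + X)*(-14) = 98 - 14*X)
(2949561 + 128*O(-30, -78)) + l(-1020) = (2949561 + 128*(-78)) + (98 - 14*(-1020)) = (2949561 - 9984) + (98 + 14280) = 2939577 + 14378 = 2953955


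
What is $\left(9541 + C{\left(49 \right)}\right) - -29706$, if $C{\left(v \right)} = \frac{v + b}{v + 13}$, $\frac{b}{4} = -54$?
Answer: $\frac{2433147}{62} \approx 39244.0$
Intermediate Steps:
$b = -216$ ($b = 4 \left(-54\right) = -216$)
$C{\left(v \right)} = \frac{-216 + v}{13 + v}$ ($C{\left(v \right)} = \frac{v - 216}{v + 13} = \frac{-216 + v}{13 + v}$)
$\left(9541 + C{\left(49 \right)}\right) - -29706 = \left(9541 + \frac{-216 + 49}{13 + 49}\right) - -29706 = \left(9541 + \frac{1}{62} \left(-167\right)\right) + 29706 = \left(9541 - \frac{167}{62}\right) + 29706 = \frac{591375}{62} + 29706 = \frac{2433147}{62}$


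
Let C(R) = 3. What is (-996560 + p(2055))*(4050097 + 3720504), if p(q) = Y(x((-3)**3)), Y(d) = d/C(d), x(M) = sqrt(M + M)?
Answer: -7743870132560 + 7770601*I*sqrt(6) ≈ -7.7439e+12 + 1.9034e+7*I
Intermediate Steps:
x(M) = sqrt(2)*sqrt(M) (x(M) = sqrt(2*M) = sqrt(2)*sqrt(M))
Y(d) = d/3
p(q) = I*sqrt(6) (p(q) = (sqrt(2)*sqrt((-3)**3))/3 = (sqrt(2)*sqrt(-27))/3 = (sqrt(2)*(3*I*sqrt(3)))/3 = (3*I*sqrt(6))/3 = I*sqrt(6))
(-996560 + p(2055))*(4050097 + 3720504) = (-996560 + I*sqrt(6))*(4050097 + 3720504) = (-996560 + I*sqrt(6))*7770601 = -7743870132560 + 7770601*I*sqrt(6)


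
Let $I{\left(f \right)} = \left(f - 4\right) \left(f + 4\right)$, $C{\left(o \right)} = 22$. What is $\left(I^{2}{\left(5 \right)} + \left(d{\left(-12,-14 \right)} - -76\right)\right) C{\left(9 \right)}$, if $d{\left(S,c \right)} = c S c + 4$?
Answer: $-48202$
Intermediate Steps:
$d{\left(S,c \right)} = 4 + S c^{2}$ ($d{\left(S,c \right)} = S c c + 4 = S c^{2} + 4 = 4 + S c^{2}$)
$I{\left(f \right)} = \left(-4 + f\right) \left(4 + f\right)$
$\left(I^{2}{\left(5 \right)} + \left(d{\left(-12,-14 \right)} - -76\right)\right) C{\left(9 \right)} = \left(\left(-16 + 5^{2}\right)^{2} + \left(\left(4 - 12 \left(-14\right)^{2}\right) - -76\right)\right) 22 = \left(\left(-16 + 25\right)^{2} + \left(\left(4 - 2352\right) + 76\right)\right) 22 = \left(9^{2} + \left(\left(4 - 2352\right) + 76\right)\right) 22 = \left(81 + \left(-2348 + 76\right)\right) 22 = \left(81 - 2272\right) 22 = \left(-2191\right) 22 = -48202$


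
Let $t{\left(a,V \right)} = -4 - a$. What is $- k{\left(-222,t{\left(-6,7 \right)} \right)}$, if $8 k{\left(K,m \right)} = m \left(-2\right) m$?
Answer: $1$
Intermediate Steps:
$k{\left(K,m \right)} = - \frac{m^{2}}{4}$ ($k{\left(K,m \right)} = \frac{m \left(-2\right) m}{8} = \frac{- 2 m m}{8} = \frac{\left(-2\right) m^{2}}{8} = - \frac{m^{2}}{4}$)
$- k{\left(-222,t{\left(-6,7 \right)} \right)} = - \frac{\left(-1\right) \left(-4 - -6\right)^{2}}{4} = - \frac{\left(-1\right) \left(-4 + 6\right)^{2}}{4} = - \frac{\left(-1\right) 2^{2}}{4} = - \frac{\left(-1\right) 4}{4} = \left(-1\right) \left(-1\right) = 1$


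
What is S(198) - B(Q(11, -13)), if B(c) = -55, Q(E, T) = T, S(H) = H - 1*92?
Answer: 161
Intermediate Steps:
S(H) = -92 + H (S(H) = H - 92 = -92 + H)
S(198) - B(Q(11, -13)) = (-92 + 198) - 1*(-55) = 106 + 55 = 161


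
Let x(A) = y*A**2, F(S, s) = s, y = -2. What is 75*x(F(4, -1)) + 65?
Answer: -85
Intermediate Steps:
x(A) = -2*A**2
75*x(F(4, -1)) + 65 = 75*(-2*(-1)**2) + 65 = 75*(-2*1) + 65 = 75*(-2) + 65 = -150 + 65 = -85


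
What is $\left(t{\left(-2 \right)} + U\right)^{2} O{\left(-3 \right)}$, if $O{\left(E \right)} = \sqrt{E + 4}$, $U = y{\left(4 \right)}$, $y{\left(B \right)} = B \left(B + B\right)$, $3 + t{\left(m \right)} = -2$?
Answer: $729$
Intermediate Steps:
$t{\left(m \right)} = -5$ ($t{\left(m \right)} = -3 - 2 = -5$)
$y{\left(B \right)} = 2 B^{2}$ ($y{\left(B \right)} = B 2 B = 2 B^{2}$)
$U = 32$ ($U = 2 \cdot 4^{2} = 2 \cdot 16 = 32$)
$O{\left(E \right)} = \sqrt{4 + E}$
$\left(t{\left(-2 \right)} + U\right)^{2} O{\left(-3 \right)} = \left(-5 + 32\right)^{2} \sqrt{4 - 3} = 27^{2} \sqrt{1} = 729 \cdot 1 = 729$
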